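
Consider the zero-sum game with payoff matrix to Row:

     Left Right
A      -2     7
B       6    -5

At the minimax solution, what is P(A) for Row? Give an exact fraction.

11/20

Row minima: A → -2, B → -5; maximin = -2.
Column maxima: Left → 6, Right → 7; minimax = 6.
-2 ≠ 6, so there is no saddle point; optimal play is mixed.
Let Row play A with probability p. Expected payoff against Left: (-2)p + 6(1−p) = −8p + 6; against Right: 7p + (-5)(1−p) = 12p − 5.
Setting these equal: −8p + 6 = 12p − 5 ⇒ −20p = -11 ⇒ p = 11/20, and the value is (-8)·(11/20) + 6 = 8/5.
For Column: with q = P(Left), equating A's and B's payoffs gives −9q + 7 = 11q − 5 ⇒ q = 3/5.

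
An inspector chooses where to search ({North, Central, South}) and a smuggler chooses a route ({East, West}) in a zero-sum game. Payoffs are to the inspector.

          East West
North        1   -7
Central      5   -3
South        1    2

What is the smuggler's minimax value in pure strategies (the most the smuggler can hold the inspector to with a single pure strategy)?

Column maxima: East → 5, West → 2.
The smallest of these is 2.

2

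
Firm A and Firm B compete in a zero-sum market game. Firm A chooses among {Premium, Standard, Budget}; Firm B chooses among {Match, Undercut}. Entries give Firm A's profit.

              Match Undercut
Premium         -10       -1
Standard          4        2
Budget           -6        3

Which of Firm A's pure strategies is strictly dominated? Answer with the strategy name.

Premium

Standard gives a strictly higher payoff than Premium against every column: 4 > -10, 2 > -1.
So Premium is strictly dominated and Firm A never plays it.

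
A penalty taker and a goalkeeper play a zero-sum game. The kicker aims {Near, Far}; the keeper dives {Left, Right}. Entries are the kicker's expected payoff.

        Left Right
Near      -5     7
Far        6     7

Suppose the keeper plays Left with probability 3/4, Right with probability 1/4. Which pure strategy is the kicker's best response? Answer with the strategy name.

Far

Expected payoff of Near: (3/4)·(-5) + (1/4)·7 = -2.
Expected payoff of Far: (3/4)·6 + (1/4)·7 = 25/4.
The largest is 25/4, so the kicker's best response is Far.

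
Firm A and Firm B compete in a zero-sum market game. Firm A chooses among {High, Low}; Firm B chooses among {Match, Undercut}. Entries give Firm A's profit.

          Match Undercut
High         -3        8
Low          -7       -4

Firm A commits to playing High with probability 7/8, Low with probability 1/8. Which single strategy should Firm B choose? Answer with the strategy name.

Match

If Firm B plays Match, Firm A's expected payoff is (7/8)·(-3) + (1/8)·(-7) = -7/2.
If Firm B plays Undercut, Firm A's expected payoff is (7/8)·8 + (1/8)·(-4) = 13/2.
Firm B minimizes Firm A's payoff; the smallest is -7/2, so the best response is Match.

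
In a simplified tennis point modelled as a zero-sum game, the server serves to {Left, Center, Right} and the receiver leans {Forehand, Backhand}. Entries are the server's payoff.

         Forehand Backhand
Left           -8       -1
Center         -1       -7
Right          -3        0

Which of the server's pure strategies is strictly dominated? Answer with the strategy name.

Right gives a strictly higher payoff than Left against every column: -3 > -8, 0 > -1.
So Left is strictly dominated and the server never plays it.

Left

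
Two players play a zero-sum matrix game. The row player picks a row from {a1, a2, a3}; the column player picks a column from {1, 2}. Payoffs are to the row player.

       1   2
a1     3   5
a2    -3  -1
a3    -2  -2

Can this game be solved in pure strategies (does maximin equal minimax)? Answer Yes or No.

Row minima: a1 → 3, a2 → -3, a3 → -2; maximin = 3.
Column maxima: 1 → 3, 2 → 5; minimax = 3.
maximin = minimax = 3, so a saddle point exists.

Yes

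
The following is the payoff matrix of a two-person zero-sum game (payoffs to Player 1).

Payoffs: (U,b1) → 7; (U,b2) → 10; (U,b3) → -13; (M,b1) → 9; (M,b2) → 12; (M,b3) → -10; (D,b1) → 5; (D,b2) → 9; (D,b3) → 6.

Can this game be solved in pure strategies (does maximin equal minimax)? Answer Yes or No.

No

Row minima: U → -13, M → -10, D → 5; maximin = 5.
Column maxima: b1 → 9, b2 → 12, b3 → 6; minimax = 6.
5 ≠ 6, so no pure-strategy equilibrium exists.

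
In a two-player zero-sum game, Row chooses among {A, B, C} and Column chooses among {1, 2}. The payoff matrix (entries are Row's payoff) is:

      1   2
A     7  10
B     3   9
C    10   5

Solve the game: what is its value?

65/8

Row minima: A → 7, B → 3, C → 5; maximin = 7.
Column maxima: 1 → 10, 2 → 10; minimax = 10.
7 ≠ 10, so there is no saddle point; optimal play is mixed.
B is strictly dominated by A, so Row never plays it.
On the remaining 2×2 (A, C vs 1, 2):
Let Row play A with probability p. Expected payoff against 1: 7p + 10(1−p) = −3p + 10; against 2: 10p + 5(1−p) = 5p + 5.
Setting these equal: −3p + 10 = 5p + 5 ⇒ −8p = -5 ⇒ p = 5/8, and the value is (-3)·(5/8) + 10 = 65/8.
For Column: with q = P(1), equating A's and C's payoffs gives −3q + 10 = 5q + 5 ⇒ q = 5/8.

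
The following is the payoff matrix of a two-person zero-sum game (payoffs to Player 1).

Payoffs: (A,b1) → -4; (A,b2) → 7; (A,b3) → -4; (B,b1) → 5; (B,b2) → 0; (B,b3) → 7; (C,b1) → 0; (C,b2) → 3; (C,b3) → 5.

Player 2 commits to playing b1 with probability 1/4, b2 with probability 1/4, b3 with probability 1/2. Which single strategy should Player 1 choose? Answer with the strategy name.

Expected payoff of A: (1/4)·(-4) + (1/4)·7 + (1/2)·(-4) = -5/4.
Expected payoff of B: (1/4)·5 + (1/4)·0 + (1/2)·7 = 19/4.
Expected payoff of C: (1/4)·0 + (1/4)·3 + (1/2)·5 = 13/4.
The largest is 19/4, so Player 1's best response is B.

B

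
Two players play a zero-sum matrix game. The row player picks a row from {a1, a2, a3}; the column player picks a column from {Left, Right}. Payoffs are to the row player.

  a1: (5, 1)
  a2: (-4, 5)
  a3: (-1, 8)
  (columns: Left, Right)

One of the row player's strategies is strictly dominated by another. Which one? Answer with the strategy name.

a3 gives a strictly higher payoff than a2 against every column: -1 > -4, 8 > 5.
So a2 is strictly dominated and the row player never plays it.

a2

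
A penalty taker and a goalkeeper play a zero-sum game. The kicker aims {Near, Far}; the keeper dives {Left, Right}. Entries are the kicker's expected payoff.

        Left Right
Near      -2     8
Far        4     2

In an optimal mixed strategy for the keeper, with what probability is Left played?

Row minima: Near → -2, Far → 2; maximin = 2.
Column maxima: Left → 4, Right → 8; minimax = 4.
2 ≠ 4, so there is no saddle point; optimal play is mixed.
Let the kicker play Near with probability p. Expected payoff against Left: (-2)p + 4(1−p) = −6p + 4; against Right: 8p + 2(1−p) = 6p + 2.
Setting these equal: −6p + 4 = 6p + 2 ⇒ −12p = -2 ⇒ p = 1/6, and the value is (-6)·(1/6) + 4 = 3.
For the keeper: with q = P(Left), equating Near's and Far's payoffs gives −10q + 8 = 2q + 2 ⇒ q = 1/2.

1/2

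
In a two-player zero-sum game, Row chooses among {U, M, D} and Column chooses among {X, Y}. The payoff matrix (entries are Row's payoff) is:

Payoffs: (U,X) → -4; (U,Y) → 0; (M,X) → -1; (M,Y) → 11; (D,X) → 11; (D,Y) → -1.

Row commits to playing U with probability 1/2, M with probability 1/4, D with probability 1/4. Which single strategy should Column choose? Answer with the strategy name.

If Column plays X, Row's expected payoff is (1/2)·(-4) + (1/4)·(-1) + (1/4)·11 = 1/2.
If Column plays Y, Row's expected payoff is (1/2)·0 + (1/4)·11 + (1/4)·(-1) = 5/2.
Column minimizes Row's payoff; the smallest is 1/2, so the best response is X.

X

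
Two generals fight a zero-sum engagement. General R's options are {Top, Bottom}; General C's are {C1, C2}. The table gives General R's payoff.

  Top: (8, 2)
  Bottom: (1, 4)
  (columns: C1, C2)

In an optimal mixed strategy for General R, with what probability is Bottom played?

Row minima: Top → 2, Bottom → 1; maximin = 2.
Column maxima: C1 → 8, C2 → 4; minimax = 4.
2 ≠ 4, so there is no saddle point; optimal play is mixed.
Let General R play Top with probability p. Expected payoff against C1: 8p + 1(1−p) = 7p + 1; against C2: 2p + 4(1−p) = −2p + 4.
Setting these equal: 7p + 1 = −2p + 4 ⇒ 9p = 3 ⇒ p = 1/3, and the value is (7)·(1/3) + 1 = 10/3.
For General C: with q = P(C1), equating Top's and Bottom's payoffs gives 6q + 2 = −3q + 4 ⇒ q = 2/9.

2/3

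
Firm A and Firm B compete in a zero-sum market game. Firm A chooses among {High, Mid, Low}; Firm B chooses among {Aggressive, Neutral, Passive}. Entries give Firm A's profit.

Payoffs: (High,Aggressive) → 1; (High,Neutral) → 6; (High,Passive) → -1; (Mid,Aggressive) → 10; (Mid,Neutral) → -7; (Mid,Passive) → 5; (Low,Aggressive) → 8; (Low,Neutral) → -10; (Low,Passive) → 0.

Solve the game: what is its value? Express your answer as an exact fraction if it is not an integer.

Row minima: High → -1, Mid → -7, Low → -10; maximin = -1.
Column maxima: Aggressive → 10, Neutral → 6, Passive → 5; minimax = 5.
-1 ≠ 5, so there is no saddle point; optimal play is mixed.
Low is strictly dominated by Mid, so Firm A never plays it.
Aggressive is strictly dominated by Passive (it gives Firm A strictly more in every row), so Firm B never plays it.
On the remaining 2×2 (High, Mid vs Neutral, Passive):
Let Firm A play High with probability p. Expected payoff against Neutral: 6p + (-7)(1−p) = 13p − 7; against Passive: (-1)p + 5(1−p) = −6p + 5.
Setting these equal: 13p − 7 = −6p + 5 ⇒ 19p = 12 ⇒ p = 12/19, and the value is (13)·(12/19) − 7 = 23/19.
For Firm B: with q = P(Neutral), equating High's and Mid's payoffs gives 7q − 1 = −12q + 5 ⇒ q = 6/19.

23/19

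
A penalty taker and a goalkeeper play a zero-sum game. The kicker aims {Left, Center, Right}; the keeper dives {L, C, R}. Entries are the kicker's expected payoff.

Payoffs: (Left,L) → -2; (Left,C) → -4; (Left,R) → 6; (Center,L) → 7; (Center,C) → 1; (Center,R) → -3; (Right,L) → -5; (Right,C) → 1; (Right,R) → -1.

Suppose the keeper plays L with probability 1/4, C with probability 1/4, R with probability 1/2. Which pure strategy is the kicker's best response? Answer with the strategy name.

Left

Expected payoff of Left: (1/4)·(-2) + (1/4)·(-4) + (1/2)·6 = 3/2.
Expected payoff of Center: (1/4)·7 + (1/4)·1 + (1/2)·(-3) = 1/2.
Expected payoff of Right: (1/4)·(-5) + (1/4)·1 + (1/2)·(-1) = -3/2.
The largest is 3/2, so the kicker's best response is Left.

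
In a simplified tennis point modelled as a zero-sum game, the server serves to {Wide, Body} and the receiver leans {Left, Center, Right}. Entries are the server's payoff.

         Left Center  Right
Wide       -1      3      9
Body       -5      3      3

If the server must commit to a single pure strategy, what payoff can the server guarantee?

Row minima: Wide → -1, Body → -5.
The best of these is -1.

-1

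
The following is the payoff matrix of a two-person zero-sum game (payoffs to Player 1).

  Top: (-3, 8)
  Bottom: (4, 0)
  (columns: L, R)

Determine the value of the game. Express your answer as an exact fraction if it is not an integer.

Row minima: Top → -3, Bottom → 0; maximin = 0.
Column maxima: L → 4, R → 8; minimax = 4.
0 ≠ 4, so there is no saddle point; optimal play is mixed.
Let Player 1 play Top with probability p. Expected payoff against L: (-3)p + 4(1−p) = −7p + 4; against R: 8p + 0(1−p) = 8p.
Setting these equal: −7p + 4 = 8p ⇒ −15p = -4 ⇒ p = 4/15, and the value is (-7)·(4/15) + 4 = 32/15.
For Player 2: with q = P(L), equating Top's and Bottom's payoffs gives −11q + 8 = 4q ⇒ q = 8/15.

32/15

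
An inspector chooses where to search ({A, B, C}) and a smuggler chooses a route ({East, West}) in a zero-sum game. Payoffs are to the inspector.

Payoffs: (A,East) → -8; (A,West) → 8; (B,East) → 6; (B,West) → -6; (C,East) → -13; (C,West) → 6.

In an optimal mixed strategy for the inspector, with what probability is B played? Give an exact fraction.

Row minima: A → -8, B → -6, C → -13; maximin = -6.
Column maxima: East → 6, West → 8; minimax = 6.
-6 ≠ 6, so there is no saddle point; optimal play is mixed.
C is strictly dominated by A, so the inspector never plays it.
On the remaining 2×2 (A, B vs East, West):
Let the inspector play A with probability p. Expected payoff against East: (-8)p + 6(1−p) = −14p + 6; against West: 8p + (-6)(1−p) = 14p − 6.
Setting these equal: −14p + 6 = 14p − 6 ⇒ −28p = -12 ⇒ p = 3/7, and the value is (-14)·(3/7) + 6 = 0.
For the smuggler: with q = P(East), equating A's and B's payoffs gives −16q + 8 = 12q − 6 ⇒ q = 1/2.

4/7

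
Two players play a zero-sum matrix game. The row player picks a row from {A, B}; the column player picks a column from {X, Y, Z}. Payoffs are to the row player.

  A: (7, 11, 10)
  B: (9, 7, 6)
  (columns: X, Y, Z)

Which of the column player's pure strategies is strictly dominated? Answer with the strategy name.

Z holds the row player's payoff strictly below Y in every row: 10 < 11, 6 < 7.
So Y is strictly dominated for the column player.

Y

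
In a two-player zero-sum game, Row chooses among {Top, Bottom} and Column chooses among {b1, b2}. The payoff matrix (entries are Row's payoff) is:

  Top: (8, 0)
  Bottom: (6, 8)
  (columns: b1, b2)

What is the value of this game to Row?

Row minima: Top → 0, Bottom → 6; maximin = 6.
Column maxima: b1 → 8, b2 → 8; minimax = 8.
6 ≠ 8, so there is no saddle point; optimal play is mixed.
Let Row play Top with probability p. Expected payoff against b1: 8p + 6(1−p) = 2p + 6; against b2: 0p + 8(1−p) = −8p + 8.
Setting these equal: 2p + 6 = −8p + 8 ⇒ 10p = 2 ⇒ p = 1/5, and the value is (2)·(1/5) + 6 = 32/5.
For Column: with q = P(b1), equating Top's and Bottom's payoffs gives 8q = −2q + 8 ⇒ q = 4/5.

32/5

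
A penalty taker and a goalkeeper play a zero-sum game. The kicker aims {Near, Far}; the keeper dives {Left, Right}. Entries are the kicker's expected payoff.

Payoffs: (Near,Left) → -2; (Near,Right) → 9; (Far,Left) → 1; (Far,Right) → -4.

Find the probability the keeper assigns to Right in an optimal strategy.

Row minima: Near → -2, Far → -4; maximin = -2.
Column maxima: Left → 1, Right → 9; minimax = 1.
-2 ≠ 1, so there is no saddle point; optimal play is mixed.
Let the kicker play Near with probability p. Expected payoff against Left: (-2)p + 1(1−p) = −3p + 1; against Right: 9p + (-4)(1−p) = 13p − 4.
Setting these equal: −3p + 1 = 13p − 4 ⇒ −16p = -5 ⇒ p = 5/16, and the value is (-3)·(5/16) + 1 = 1/16.
For the keeper: with q = P(Left), equating Near's and Far's payoffs gives −11q + 9 = 5q − 4 ⇒ q = 13/16.

3/16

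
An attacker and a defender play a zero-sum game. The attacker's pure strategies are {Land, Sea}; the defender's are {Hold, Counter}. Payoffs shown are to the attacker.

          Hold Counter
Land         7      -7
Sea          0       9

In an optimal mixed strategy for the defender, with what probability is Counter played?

Row minima: Land → -7, Sea → 0; maximin = 0.
Column maxima: Hold → 7, Counter → 9; minimax = 7.
0 ≠ 7, so there is no saddle point; optimal play is mixed.
Let the attacker play Land with probability p. Expected payoff against Hold: 7p + 0(1−p) = 7p; against Counter: (-7)p + 9(1−p) = −16p + 9.
Setting these equal: 7p = −16p + 9 ⇒ 23p = 9 ⇒ p = 9/23, and the value is (7)·(9/23) = 63/23.
For the defender: with q = P(Hold), equating Land's and Sea's payoffs gives 14q − 7 = −9q + 9 ⇒ q = 16/23.

7/23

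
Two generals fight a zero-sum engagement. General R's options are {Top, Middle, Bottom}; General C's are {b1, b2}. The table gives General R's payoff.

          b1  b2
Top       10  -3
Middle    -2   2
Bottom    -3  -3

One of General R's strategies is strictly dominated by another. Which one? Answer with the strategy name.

Bottom

Middle gives a strictly higher payoff than Bottom against every column: -2 > -3, 2 > -3.
So Bottom is strictly dominated and General R never plays it.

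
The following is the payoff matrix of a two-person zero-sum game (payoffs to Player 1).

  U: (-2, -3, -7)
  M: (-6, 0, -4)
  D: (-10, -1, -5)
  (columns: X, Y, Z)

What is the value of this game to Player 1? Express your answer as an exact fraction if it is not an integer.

-34/7

Row minima: U → -7, M → -6, D → -10; maximin = -6.
Column maxima: X → -2, Y → 0, Z → -4; minimax = -4.
-6 ≠ -4, so there is no saddle point; optimal play is mixed.
D is strictly dominated by M, so Player 1 never plays it.
Y is strictly dominated by Z (it gives Player 1 strictly more in every row), so Player 2 never plays it.
On the remaining 2×2 (U, M vs X, Z):
Let Player 1 play U with probability p. Expected payoff against X: (-2)p + (-6)(1−p) = 4p − 6; against Z: (-7)p + (-4)(1−p) = −3p − 4.
Setting these equal: 4p − 6 = −3p − 4 ⇒ 7p = 2 ⇒ p = 2/7, and the value is (4)·(2/7) − 6 = -34/7.
For Player 2: with q = P(X), equating U's and M's payoffs gives 5q − 7 = −2q − 4 ⇒ q = 3/7.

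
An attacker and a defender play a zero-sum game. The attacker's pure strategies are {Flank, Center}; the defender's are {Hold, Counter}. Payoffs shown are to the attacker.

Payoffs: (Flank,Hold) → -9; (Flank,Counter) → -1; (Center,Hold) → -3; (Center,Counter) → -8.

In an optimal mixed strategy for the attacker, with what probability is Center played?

Row minima: Flank → -9, Center → -8; maximin = -8.
Column maxima: Hold → -3, Counter → -1; minimax = -3.
-8 ≠ -3, so there is no saddle point; optimal play is mixed.
Let the attacker play Flank with probability p. Expected payoff against Hold: (-9)p + (-3)(1−p) = −6p − 3; against Counter: (-1)p + (-8)(1−p) = 7p − 8.
Setting these equal: −6p − 3 = 7p − 8 ⇒ −13p = -5 ⇒ p = 5/13, and the value is (-6)·(5/13) − 3 = -69/13.
For the defender: with q = P(Hold), equating Flank's and Center's payoffs gives −8q − 1 = 5q − 8 ⇒ q = 7/13.

8/13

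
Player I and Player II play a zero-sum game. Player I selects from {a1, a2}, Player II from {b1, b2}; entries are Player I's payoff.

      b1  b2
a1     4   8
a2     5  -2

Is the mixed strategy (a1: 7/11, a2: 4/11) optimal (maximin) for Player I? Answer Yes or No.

Yes

Against b1 this mix gives (7/11)·4 + (4/11)·5 = 48/11.
Against b2 this mix gives (7/11)·8 + (4/11)·(-2) = 48/11.
All of Player II's active replies (b1, b2) yield 48/11, and no column does worse for Player I. The mix makes Player II indifferent and guarantees 48/11, so it is optimal.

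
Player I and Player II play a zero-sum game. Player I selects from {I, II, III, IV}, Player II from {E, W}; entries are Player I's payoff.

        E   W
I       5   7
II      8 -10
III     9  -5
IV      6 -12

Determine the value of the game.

Row minima: I → 5, II → -10, III → -5, IV → -12; maximin = 5.
Column maxima: E → 9, W → 7; minimax = 7.
5 ≠ 7, so there is no saddle point; optimal play is mixed.
II is strictly dominated by III, so Player I never plays it.
IV is strictly dominated by III, so Player I never plays it.
On the remaining 2×2 (I, III vs E, W):
Let Player I play I with probability p. Expected payoff against E: 5p + 9(1−p) = −4p + 9; against W: 7p + (-5)(1−p) = 12p − 5.
Setting these equal: −4p + 9 = 12p − 5 ⇒ −16p = -14 ⇒ p = 7/8, and the value is (-4)·(7/8) + 9 = 11/2.
For Player II: with q = P(E), equating I's and III's payoffs gives −2q + 7 = 14q − 5 ⇒ q = 3/4.

11/2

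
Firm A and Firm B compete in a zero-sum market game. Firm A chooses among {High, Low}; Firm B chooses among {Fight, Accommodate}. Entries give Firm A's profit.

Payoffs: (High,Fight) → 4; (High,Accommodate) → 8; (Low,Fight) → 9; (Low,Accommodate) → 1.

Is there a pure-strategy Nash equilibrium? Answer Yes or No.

No

Row minima: High → 4, Low → 1; maximin = 4.
Column maxima: Fight → 9, Accommodate → 8; minimax = 8.
4 ≠ 8, so no pure-strategy equilibrium exists.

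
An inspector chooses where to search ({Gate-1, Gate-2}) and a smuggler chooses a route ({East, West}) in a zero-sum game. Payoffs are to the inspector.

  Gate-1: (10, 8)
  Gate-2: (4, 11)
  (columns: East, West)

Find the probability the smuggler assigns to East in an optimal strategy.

1/3

Row minima: Gate-1 → 8, Gate-2 → 4; maximin = 8.
Column maxima: East → 10, West → 11; minimax = 10.
8 ≠ 10, so there is no saddle point; optimal play is mixed.
Let the inspector play Gate-1 with probability p. Expected payoff against East: 10p + 4(1−p) = 6p + 4; against West: 8p + 11(1−p) = −3p + 11.
Setting these equal: 6p + 4 = −3p + 11 ⇒ 9p = 7 ⇒ p = 7/9, and the value is (6)·(7/9) + 4 = 26/3.
For the smuggler: with q = P(East), equating Gate-1's and Gate-2's payoffs gives 2q + 8 = −7q + 11 ⇒ q = 1/3.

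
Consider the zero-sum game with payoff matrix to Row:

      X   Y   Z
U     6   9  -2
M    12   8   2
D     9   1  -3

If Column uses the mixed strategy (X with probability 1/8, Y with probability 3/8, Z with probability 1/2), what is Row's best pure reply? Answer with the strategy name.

M

Expected payoff of U: (1/8)·6 + (3/8)·9 + (1/2)·(-2) = 25/8.
Expected payoff of M: (1/8)·12 + (3/8)·8 + (1/2)·2 = 11/2.
Expected payoff of D: (1/8)·9 + (3/8)·1 + (1/2)·(-3) = 0.
The largest is 11/2, so Row's best response is M.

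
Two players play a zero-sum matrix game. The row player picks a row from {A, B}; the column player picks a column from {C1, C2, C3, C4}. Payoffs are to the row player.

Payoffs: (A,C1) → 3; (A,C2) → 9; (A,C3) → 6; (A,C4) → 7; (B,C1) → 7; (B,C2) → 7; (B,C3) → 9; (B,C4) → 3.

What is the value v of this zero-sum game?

5

Row minima: A → 3, B → 3; maximin = 3.
Column maxima: C1 → 7, C2 → 9, C3 → 9, C4 → 7; minimax = 7.
3 ≠ 7, so there is no saddle point; optimal play is mixed.
C2 is strictly dominated by C4 (it gives the row player strictly more in every row), so the column player never plays it.
C3 is strictly dominated by C1 (it gives the row player strictly more in every row), so the column player never plays it.
On the remaining 2×2 (A, B vs C1, C4):
Let the row player play A with probability p. Expected payoff against C1: 3p + 7(1−p) = −4p + 7; against C4: 7p + 3(1−p) = 4p + 3.
Setting these equal: −4p + 7 = 4p + 3 ⇒ −8p = -4 ⇒ p = 1/2, and the value is (-4)·(1/2) + 7 = 5.
For the column player: with q = P(C1), equating A's and B's payoffs gives −4q + 7 = 4q + 3 ⇒ q = 1/2.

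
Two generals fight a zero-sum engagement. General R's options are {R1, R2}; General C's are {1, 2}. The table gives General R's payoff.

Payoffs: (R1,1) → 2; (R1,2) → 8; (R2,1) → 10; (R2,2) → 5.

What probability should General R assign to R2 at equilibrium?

6/11

Row minima: R1 → 2, R2 → 5; maximin = 5.
Column maxima: 1 → 10, 2 → 8; minimax = 8.
5 ≠ 8, so there is no saddle point; optimal play is mixed.
Let General R play R1 with probability p. Expected payoff against 1: 2p + 10(1−p) = −8p + 10; against 2: 8p + 5(1−p) = 3p + 5.
Setting these equal: −8p + 10 = 3p + 5 ⇒ −11p = -5 ⇒ p = 5/11, and the value is (-8)·(5/11) + 10 = 70/11.
For General C: with q = P(1), equating R1's and R2's payoffs gives −6q + 8 = 5q + 5 ⇒ q = 3/11.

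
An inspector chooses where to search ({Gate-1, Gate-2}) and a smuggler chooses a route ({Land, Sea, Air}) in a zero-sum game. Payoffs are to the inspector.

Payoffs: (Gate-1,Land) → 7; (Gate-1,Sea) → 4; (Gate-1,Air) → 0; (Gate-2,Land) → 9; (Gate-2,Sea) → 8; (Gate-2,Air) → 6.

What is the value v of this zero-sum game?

6

Row minima: Gate-1 → 0, Gate-2 → 6; maximin = 6.
Column maxima: Land → 9, Sea → 8, Air → 6; minimax = 6.
Since maximin = minimax = 6, there is a saddle point and the value is 6.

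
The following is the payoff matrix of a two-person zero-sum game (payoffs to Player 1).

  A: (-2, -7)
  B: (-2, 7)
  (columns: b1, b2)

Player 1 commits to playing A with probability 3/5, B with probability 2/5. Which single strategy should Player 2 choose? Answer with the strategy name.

If Player 2 plays b1, Player 1's expected payoff is (3/5)·(-2) + (2/5)·(-2) = -2.
If Player 2 plays b2, Player 1's expected payoff is (3/5)·(-7) + (2/5)·7 = -7/5.
Player 2 minimizes Player 1's payoff; the smallest is -2, so the best response is b1.

b1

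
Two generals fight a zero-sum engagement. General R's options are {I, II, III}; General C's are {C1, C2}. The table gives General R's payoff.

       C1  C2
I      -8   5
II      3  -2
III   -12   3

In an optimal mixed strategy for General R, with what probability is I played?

Row minima: I → -8, II → -2, III → -12; maximin = -2.
Column maxima: C1 → 3, C2 → 5; minimax = 3.
-2 ≠ 3, so there is no saddle point; optimal play is mixed.
III is strictly dominated by I, so General R never plays it.
On the remaining 2×2 (I, II vs C1, C2):
Let General R play I with probability p. Expected payoff against C1: (-8)p + 3(1−p) = −11p + 3; against C2: 5p + (-2)(1−p) = 7p − 2.
Setting these equal: −11p + 3 = 7p − 2 ⇒ −18p = -5 ⇒ p = 5/18, and the value is (-11)·(5/18) + 3 = -1/18.
For General C: with q = P(C1), equating I's and II's payoffs gives −13q + 5 = 5q − 2 ⇒ q = 7/18.

5/18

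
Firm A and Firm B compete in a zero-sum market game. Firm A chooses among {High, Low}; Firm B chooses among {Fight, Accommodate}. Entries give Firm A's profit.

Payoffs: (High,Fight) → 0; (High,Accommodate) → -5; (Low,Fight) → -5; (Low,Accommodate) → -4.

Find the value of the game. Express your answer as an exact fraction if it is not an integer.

Row minima: High → -5, Low → -5; maximin = -5.
Column maxima: Fight → 0, Accommodate → -4; minimax = -4.
-5 ≠ -4, so there is no saddle point; optimal play is mixed.
Let Firm A play High with probability p. Expected payoff against Fight: 0p + (-5)(1−p) = 5p − 5; against Accommodate: (-5)p + (-4)(1−p) = −p − 4.
Setting these equal: 5p − 5 = −p − 4 ⇒ 6p = 1 ⇒ p = 1/6, and the value is (5)·(1/6) − 5 = -25/6.
For Firm B: with q = P(Fight), equating High's and Low's payoffs gives 5q − 5 = −q − 4 ⇒ q = 1/6.

-25/6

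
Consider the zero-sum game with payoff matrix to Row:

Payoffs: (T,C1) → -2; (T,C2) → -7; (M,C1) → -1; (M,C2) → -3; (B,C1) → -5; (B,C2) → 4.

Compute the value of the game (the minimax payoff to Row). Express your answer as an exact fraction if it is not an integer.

Row minima: T → -7, M → -3, B → -5; maximin = -3.
Column maxima: C1 → -1, C2 → 4; minimax = -1.
-3 ≠ -1, so there is no saddle point; optimal play is mixed.
T is strictly dominated by M, so Row never plays it.
On the remaining 2×2 (M, B vs C1, C2):
Let Row play M with probability p. Expected payoff against C1: (-1)p + (-5)(1−p) = 4p − 5; against C2: (-3)p + 4(1−p) = −7p + 4.
Setting these equal: 4p − 5 = −7p + 4 ⇒ 11p = 9 ⇒ p = 9/11, and the value is (4)·(9/11) − 5 = -19/11.
For Column: with q = P(C1), equating M's and B's payoffs gives 2q − 3 = −9q + 4 ⇒ q = 7/11.

-19/11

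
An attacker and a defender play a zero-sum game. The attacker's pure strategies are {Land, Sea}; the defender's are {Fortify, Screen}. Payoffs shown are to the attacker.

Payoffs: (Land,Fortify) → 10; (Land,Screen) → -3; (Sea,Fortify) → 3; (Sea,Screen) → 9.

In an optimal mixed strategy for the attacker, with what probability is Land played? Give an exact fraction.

Row minima: Land → -3, Sea → 3; maximin = 3.
Column maxima: Fortify → 10, Screen → 9; minimax = 9.
3 ≠ 9, so there is no saddle point; optimal play is mixed.
Let the attacker play Land with probability p. Expected payoff against Fortify: 10p + 3(1−p) = 7p + 3; against Screen: (-3)p + 9(1−p) = −12p + 9.
Setting these equal: 7p + 3 = −12p + 9 ⇒ 19p = 6 ⇒ p = 6/19, and the value is (7)·(6/19) + 3 = 99/19.
For the defender: with q = P(Fortify), equating Land's and Sea's payoffs gives 13q − 3 = −6q + 9 ⇒ q = 12/19.

6/19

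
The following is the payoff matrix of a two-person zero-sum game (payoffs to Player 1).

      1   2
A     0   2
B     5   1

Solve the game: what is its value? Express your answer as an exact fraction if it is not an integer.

Row minima: A → 0, B → 1; maximin = 1.
Column maxima: 1 → 5, 2 → 2; minimax = 2.
1 ≠ 2, so there is no saddle point; optimal play is mixed.
Let Player 1 play A with probability p. Expected payoff against 1: 0p + 5(1−p) = −5p + 5; against 2: 2p + 1(1−p) = p + 1.
Setting these equal: −5p + 5 = p + 1 ⇒ −6p = -4 ⇒ p = 2/3, and the value is (-5)·(2/3) + 5 = 5/3.
For Player 2: with q = P(1), equating A's and B's payoffs gives −2q + 2 = 4q + 1 ⇒ q = 1/6.

5/3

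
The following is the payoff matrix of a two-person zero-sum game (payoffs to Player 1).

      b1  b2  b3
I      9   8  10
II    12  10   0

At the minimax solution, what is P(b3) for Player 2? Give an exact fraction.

Row minima: I → 8, II → 0; maximin = 8.
Column maxima: b1 → 12, b2 → 10, b3 → 10; minimax = 10.
8 ≠ 10, so there is no saddle point; optimal play is mixed.
b1 is strictly dominated by b2 (it gives Player 1 strictly more in every row), so Player 2 never plays it.
On the remaining 2×2 (I, II vs b2, b3):
Let Player 1 play I with probability p. Expected payoff against b2: 8p + 10(1−p) = −2p + 10; against b3: 10p + 0(1−p) = 10p.
Setting these equal: −2p + 10 = 10p ⇒ −12p = -10 ⇒ p = 5/6, and the value is (-2)·(5/6) + 10 = 25/3.
For Player 2: with q = P(b2), equating I's and II's payoffs gives −2q + 10 = 10q ⇒ q = 5/6.

1/6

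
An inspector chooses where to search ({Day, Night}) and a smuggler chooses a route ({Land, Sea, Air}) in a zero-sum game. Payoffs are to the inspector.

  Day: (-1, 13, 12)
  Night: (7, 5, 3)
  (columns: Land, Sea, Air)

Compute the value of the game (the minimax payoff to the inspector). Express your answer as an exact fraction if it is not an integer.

Row minima: Day → -1, Night → 3; maximin = 3.
Column maxima: Land → 7, Sea → 13, Air → 12; minimax = 7.
3 ≠ 7, so there is no saddle point; optimal play is mixed.
Sea is strictly dominated by Air (it gives the inspector strictly more in every row), so the smuggler never plays it.
On the remaining 2×2 (Day, Night vs Land, Air):
Let the inspector play Day with probability p. Expected payoff against Land: (-1)p + 7(1−p) = −8p + 7; against Air: 12p + 3(1−p) = 9p + 3.
Setting these equal: −8p + 7 = 9p + 3 ⇒ −17p = -4 ⇒ p = 4/17, and the value is (-8)·(4/17) + 7 = 87/17.
For the smuggler: with q = P(Land), equating Day's and Night's payoffs gives −13q + 12 = 4q + 3 ⇒ q = 9/17.

87/17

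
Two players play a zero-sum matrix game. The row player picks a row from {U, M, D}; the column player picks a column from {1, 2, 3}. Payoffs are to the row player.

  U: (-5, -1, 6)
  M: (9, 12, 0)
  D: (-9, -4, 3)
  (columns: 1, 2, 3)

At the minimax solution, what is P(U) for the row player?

Row minima: U → -5, M → 0, D → -9; maximin = 0.
Column maxima: 1 → 9, 2 → 12, 3 → 6; minimax = 6.
0 ≠ 6, so there is no saddle point; optimal play is mixed.
D is strictly dominated by U, so the row player never plays it.
2 is strictly dominated by 1 (it gives the row player strictly more in every row), so the column player never plays it.
On the remaining 2×2 (U, M vs 1, 3):
Let the row player play U with probability p. Expected payoff against 1: (-5)p + 9(1−p) = −14p + 9; against 3: 6p + 0(1−p) = 6p.
Setting these equal: −14p + 9 = 6p ⇒ −20p = -9 ⇒ p = 9/20, and the value is (-14)·(9/20) + 9 = 27/10.
For the column player: with q = P(1), equating U's and M's payoffs gives −11q + 6 = 9q ⇒ q = 3/10.

9/20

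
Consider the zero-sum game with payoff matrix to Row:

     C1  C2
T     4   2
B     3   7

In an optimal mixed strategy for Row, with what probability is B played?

Row minima: T → 2, B → 3; maximin = 3.
Column maxima: C1 → 4, C2 → 7; minimax = 4.
3 ≠ 4, so there is no saddle point; optimal play is mixed.
Let Row play T with probability p. Expected payoff against C1: 4p + 3(1−p) = p + 3; against C2: 2p + 7(1−p) = −5p + 7.
Setting these equal: p + 3 = −5p + 7 ⇒ 6p = 4 ⇒ p = 2/3, and the value is (1)·(2/3) + 3 = 11/3.
For Column: with q = P(C1), equating T's and B's payoffs gives 2q + 2 = −4q + 7 ⇒ q = 5/6.

1/3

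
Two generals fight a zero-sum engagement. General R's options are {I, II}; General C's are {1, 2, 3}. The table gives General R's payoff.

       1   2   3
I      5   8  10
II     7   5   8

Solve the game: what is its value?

Row minima: I → 5, II → 5; maximin = 5.
Column maxima: 1 → 7, 2 → 8, 3 → 10; minimax = 7.
5 ≠ 7, so there is no saddle point; optimal play is mixed.
3 is strictly dominated by 1 (it gives General R strictly more in every row), so General C never plays it.
On the remaining 2×2 (I, II vs 1, 2):
Let General R play I with probability p. Expected payoff against 1: 5p + 7(1−p) = −2p + 7; against 2: 8p + 5(1−p) = 3p + 5.
Setting these equal: −2p + 7 = 3p + 5 ⇒ −5p = -2 ⇒ p = 2/5, and the value is (-2)·(2/5) + 7 = 31/5.
For General C: with q = P(1), equating I's and II's payoffs gives −3q + 8 = 2q + 5 ⇒ q = 3/5.

31/5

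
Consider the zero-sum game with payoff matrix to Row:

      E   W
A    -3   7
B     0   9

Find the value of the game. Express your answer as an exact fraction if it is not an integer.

Row minima: A → -3, B → 0; maximin = 0.
Column maxima: E → 0, W → 9; minimax = 0.
Since maximin = minimax = 0, there is a saddle point and the value is 0.

0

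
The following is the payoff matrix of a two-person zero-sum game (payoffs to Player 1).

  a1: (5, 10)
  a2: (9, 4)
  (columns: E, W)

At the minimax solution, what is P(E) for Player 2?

3/5

Row minima: a1 → 5, a2 → 4; maximin = 5.
Column maxima: E → 9, W → 10; minimax = 9.
5 ≠ 9, so there is no saddle point; optimal play is mixed.
Let Player 1 play a1 with probability p. Expected payoff against E: 5p + 9(1−p) = −4p + 9; against W: 10p + 4(1−p) = 6p + 4.
Setting these equal: −4p + 9 = 6p + 4 ⇒ −10p = -5 ⇒ p = 1/2, and the value is (-4)·(1/2) + 9 = 7.
For Player 2: with q = P(E), equating a1's and a2's payoffs gives −5q + 10 = 5q + 4 ⇒ q = 3/5.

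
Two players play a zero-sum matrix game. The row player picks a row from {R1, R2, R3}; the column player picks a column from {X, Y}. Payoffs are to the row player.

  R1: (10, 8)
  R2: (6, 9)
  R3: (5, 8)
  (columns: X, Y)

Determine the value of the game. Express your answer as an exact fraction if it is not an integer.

Row minima: R1 → 8, R2 → 6, R3 → 5; maximin = 8.
Column maxima: X → 10, Y → 9; minimax = 9.
8 ≠ 9, so there is no saddle point; optimal play is mixed.
R3 is strictly dominated by R2, so the row player never plays it.
On the remaining 2×2 (R1, R2 vs X, Y):
Let the row player play R1 with probability p. Expected payoff against X: 10p + 6(1−p) = 4p + 6; against Y: 8p + 9(1−p) = −p + 9.
Setting these equal: 4p + 6 = −p + 9 ⇒ 5p = 3 ⇒ p = 3/5, and the value is (4)·(3/5) + 6 = 42/5.
For the column player: with q = P(X), equating R1's and R2's payoffs gives 2q + 8 = −3q + 9 ⇒ q = 1/5.

42/5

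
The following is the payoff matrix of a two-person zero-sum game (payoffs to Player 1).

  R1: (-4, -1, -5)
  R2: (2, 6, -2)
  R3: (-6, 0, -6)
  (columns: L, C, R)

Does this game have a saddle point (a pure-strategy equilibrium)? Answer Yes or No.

Row minima: R1 → -5, R2 → -2, R3 → -6; maximin = -2.
Column maxima: L → 2, C → 6, R → -2; minimax = -2.
maximin = minimax = -2, so a saddle point exists.

Yes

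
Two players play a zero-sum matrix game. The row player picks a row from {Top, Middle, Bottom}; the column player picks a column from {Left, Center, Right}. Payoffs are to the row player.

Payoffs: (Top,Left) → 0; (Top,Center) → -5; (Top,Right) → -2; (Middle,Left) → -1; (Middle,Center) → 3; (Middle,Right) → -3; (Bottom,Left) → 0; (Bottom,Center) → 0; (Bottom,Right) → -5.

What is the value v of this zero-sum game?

Row minima: Top → -5, Middle → -3, Bottom → -5; maximin = -3.
Column maxima: Left → 0, Center → 3, Right → -2; minimax = -2.
-3 ≠ -2, so there is no saddle point; optimal play is mixed.
Left is strictly dominated by Right (it gives the row player strictly more in every row), so the column player never plays it.
With Left eliminated, Bottom is strictly dominated by Middle (Middle gives the row player strictly more in every remaining column), so the row player never plays it.
On the remaining 2×2 (Top, Middle vs Center, Right):
Let the row player play Top with probability p. Expected payoff against Center: (-5)p + 3(1−p) = −8p + 3; against Right: (-2)p + (-3)(1−p) = p − 3.
Setting these equal: −8p + 3 = p − 3 ⇒ −9p = -6 ⇒ p = 2/3, and the value is (-8)·(2/3) + 3 = -7/3.
For the column player: with q = P(Center), equating Top's and Middle's payoffs gives −3q − 2 = 6q − 3 ⇒ q = 1/9.

-7/3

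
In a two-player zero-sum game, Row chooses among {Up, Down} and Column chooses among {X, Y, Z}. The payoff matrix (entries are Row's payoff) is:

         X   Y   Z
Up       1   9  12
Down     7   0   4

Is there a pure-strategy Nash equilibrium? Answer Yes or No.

Row minima: Up → 1, Down → 0; maximin = 1.
Column maxima: X → 7, Y → 9, Z → 12; minimax = 7.
1 ≠ 7, so no pure-strategy equilibrium exists.

No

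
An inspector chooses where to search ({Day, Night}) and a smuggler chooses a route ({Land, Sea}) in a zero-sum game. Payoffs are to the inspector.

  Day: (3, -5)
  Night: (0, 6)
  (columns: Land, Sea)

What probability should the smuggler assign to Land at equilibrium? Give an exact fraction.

11/14

Row minima: Day → -5, Night → 0; maximin = 0.
Column maxima: Land → 3, Sea → 6; minimax = 3.
0 ≠ 3, so there is no saddle point; optimal play is mixed.
Let the inspector play Day with probability p. Expected payoff against Land: 3p + 0(1−p) = 3p; against Sea: (-5)p + 6(1−p) = −11p + 6.
Setting these equal: 3p = −11p + 6 ⇒ 14p = 6 ⇒ p = 3/7, and the value is (3)·(3/7) = 9/7.
For the smuggler: with q = P(Land), equating Day's and Night's payoffs gives 8q − 5 = −6q + 6 ⇒ q = 11/14.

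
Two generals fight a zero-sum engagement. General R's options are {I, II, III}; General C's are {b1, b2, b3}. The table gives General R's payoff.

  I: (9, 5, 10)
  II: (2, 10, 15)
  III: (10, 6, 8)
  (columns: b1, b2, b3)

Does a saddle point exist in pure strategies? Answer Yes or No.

No

Row minima: I → 5, II → 2, III → 6; maximin = 6.
Column maxima: b1 → 10, b2 → 10, b3 → 15; minimax = 10.
6 ≠ 10, so no pure-strategy equilibrium exists.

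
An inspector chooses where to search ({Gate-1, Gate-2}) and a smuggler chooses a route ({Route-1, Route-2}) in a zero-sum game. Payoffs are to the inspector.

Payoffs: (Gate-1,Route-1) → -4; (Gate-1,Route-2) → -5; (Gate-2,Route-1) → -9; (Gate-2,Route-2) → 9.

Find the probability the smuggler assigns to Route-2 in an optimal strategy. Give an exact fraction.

Row minima: Gate-1 → -5, Gate-2 → -9; maximin = -5.
Column maxima: Route-1 → -4, Route-2 → 9; minimax = -4.
-5 ≠ -4, so there is no saddle point; optimal play is mixed.
Let the inspector play Gate-1 with probability p. Expected payoff against Route-1: (-4)p + (-9)(1−p) = 5p − 9; against Route-2: (-5)p + 9(1−p) = −14p + 9.
Setting these equal: 5p − 9 = −14p + 9 ⇒ 19p = 18 ⇒ p = 18/19, and the value is (5)·(18/19) − 9 = -81/19.
For the smuggler: with q = P(Route-1), equating Gate-1's and Gate-2's payoffs gives q − 5 = −18q + 9 ⇒ q = 14/19.

5/19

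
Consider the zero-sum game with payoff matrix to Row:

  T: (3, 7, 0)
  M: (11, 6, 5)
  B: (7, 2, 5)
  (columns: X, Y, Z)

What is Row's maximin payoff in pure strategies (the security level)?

5

Row minima: T → 0, M → 5, B → 2.
The best of these is 5.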